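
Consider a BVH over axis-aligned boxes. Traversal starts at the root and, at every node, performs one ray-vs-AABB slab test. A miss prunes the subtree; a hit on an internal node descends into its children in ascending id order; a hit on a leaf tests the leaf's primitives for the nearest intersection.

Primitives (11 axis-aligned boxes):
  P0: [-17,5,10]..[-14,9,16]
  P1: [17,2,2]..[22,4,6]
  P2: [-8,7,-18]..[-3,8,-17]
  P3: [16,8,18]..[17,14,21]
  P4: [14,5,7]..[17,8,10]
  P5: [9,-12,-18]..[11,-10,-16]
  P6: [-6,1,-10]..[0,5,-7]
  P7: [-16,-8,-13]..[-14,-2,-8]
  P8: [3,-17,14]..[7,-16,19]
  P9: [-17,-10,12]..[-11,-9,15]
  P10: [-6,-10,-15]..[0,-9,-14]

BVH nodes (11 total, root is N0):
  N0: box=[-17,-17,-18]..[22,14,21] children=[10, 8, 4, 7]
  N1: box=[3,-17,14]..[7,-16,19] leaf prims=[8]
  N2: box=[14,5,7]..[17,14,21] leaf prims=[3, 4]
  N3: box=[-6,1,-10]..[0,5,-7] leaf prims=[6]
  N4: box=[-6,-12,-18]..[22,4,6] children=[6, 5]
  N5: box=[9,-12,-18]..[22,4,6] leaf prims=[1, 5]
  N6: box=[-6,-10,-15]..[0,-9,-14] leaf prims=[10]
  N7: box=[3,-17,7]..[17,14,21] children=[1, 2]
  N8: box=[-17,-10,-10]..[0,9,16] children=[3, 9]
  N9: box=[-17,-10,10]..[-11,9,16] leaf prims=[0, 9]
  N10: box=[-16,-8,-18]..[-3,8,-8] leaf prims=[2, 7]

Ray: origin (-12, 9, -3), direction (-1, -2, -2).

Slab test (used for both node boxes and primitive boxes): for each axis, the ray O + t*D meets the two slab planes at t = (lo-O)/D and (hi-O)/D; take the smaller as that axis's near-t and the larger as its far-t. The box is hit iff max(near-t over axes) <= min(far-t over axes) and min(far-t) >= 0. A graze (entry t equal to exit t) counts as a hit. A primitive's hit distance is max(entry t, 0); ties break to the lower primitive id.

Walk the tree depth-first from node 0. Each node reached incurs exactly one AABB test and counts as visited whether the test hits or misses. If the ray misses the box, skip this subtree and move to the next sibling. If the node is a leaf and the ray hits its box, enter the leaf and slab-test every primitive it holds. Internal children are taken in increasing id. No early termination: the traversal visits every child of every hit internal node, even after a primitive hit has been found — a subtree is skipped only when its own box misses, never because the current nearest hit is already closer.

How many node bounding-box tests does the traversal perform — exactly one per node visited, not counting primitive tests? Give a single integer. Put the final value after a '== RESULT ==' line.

Trace the traversal:
N0 x:[-34,5] y:[-5/2,13] z:[-12,15/2] -> hit [-5/2,5], descend [4, 7, 8, 10]
  N4 x:[-34,-6] y:[5/2,21/2] z:[-9/2,15/2] -> miss, prune
  N7 x:[-29,-15] y:[-5/2,13] z:[-12,-5] -> miss, prune
  N8 x:[-12,5] y:[0,19/2] z:[-19/2,7/2] -> hit [0,7/2], descend [3, 9]
    N3 x:[-12,-6] y:[2,4] z:[2,7/2] -> miss, prune
    N9 x:[-1,5] y:[0,19/2] z:[-19/2,-13/2] -> miss, prune
  N10 x:[-9,4] y:[1/2,17/2] z:[5/2,15/2] -> hit [5/2,4] leaf, test {P2(miss), P7(miss)}

7 AABB tests over nodes [0, 4, 7, 8, 3, 9, 10]; 1 leaf entered; closest miss.

== RESULT ==
7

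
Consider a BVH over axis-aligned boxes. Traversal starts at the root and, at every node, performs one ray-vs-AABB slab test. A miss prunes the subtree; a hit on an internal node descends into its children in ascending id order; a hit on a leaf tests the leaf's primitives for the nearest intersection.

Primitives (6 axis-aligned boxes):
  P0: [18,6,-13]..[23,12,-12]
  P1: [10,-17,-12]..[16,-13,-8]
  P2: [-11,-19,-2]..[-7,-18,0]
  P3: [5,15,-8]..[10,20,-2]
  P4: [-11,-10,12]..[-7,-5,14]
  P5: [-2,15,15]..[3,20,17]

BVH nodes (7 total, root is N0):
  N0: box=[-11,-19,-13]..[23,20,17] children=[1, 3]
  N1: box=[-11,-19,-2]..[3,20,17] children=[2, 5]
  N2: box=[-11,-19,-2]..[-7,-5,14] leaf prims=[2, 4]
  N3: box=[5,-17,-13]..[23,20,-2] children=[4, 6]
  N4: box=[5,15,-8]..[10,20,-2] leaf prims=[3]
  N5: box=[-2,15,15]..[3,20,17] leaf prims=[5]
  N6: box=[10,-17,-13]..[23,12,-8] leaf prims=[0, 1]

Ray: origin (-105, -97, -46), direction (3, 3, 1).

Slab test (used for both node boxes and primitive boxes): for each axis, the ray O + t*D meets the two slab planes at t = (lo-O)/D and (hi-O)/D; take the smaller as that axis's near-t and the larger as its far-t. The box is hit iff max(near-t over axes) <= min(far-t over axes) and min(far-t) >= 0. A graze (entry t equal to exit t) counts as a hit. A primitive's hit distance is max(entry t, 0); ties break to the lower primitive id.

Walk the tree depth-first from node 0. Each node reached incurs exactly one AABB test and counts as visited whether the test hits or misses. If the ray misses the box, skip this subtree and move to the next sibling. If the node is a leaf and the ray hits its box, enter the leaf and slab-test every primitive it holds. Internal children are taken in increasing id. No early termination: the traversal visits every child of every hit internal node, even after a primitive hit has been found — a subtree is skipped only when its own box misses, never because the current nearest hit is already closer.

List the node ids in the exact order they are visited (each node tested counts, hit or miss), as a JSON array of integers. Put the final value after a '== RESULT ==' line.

Traverse from the root:
N0 x:[94/3,128/3] y:[26,39] z:[33,63] -> hit [33,39], descend [1, 3]
  N1 x:[94/3,36] y:[26,39] z:[44,63] -> miss, prune
  N3 x:[110/3,128/3] y:[80/3,39] z:[33,44] -> hit [110/3,39], descend [4, 6]
    N4 x:[110/3,115/3] y:[112/3,39] z:[38,44] -> hit [38,115/3] leaf, test {P3@t=38}
    N6 x:[115/3,128/3] y:[80/3,109/3] z:[33,38] -> miss, prune

5 AABB tests over nodes [0, 1, 3, 4, 6]; 1 leaf entered; closest P3.

== RESULT ==
[0, 1, 3, 4, 6]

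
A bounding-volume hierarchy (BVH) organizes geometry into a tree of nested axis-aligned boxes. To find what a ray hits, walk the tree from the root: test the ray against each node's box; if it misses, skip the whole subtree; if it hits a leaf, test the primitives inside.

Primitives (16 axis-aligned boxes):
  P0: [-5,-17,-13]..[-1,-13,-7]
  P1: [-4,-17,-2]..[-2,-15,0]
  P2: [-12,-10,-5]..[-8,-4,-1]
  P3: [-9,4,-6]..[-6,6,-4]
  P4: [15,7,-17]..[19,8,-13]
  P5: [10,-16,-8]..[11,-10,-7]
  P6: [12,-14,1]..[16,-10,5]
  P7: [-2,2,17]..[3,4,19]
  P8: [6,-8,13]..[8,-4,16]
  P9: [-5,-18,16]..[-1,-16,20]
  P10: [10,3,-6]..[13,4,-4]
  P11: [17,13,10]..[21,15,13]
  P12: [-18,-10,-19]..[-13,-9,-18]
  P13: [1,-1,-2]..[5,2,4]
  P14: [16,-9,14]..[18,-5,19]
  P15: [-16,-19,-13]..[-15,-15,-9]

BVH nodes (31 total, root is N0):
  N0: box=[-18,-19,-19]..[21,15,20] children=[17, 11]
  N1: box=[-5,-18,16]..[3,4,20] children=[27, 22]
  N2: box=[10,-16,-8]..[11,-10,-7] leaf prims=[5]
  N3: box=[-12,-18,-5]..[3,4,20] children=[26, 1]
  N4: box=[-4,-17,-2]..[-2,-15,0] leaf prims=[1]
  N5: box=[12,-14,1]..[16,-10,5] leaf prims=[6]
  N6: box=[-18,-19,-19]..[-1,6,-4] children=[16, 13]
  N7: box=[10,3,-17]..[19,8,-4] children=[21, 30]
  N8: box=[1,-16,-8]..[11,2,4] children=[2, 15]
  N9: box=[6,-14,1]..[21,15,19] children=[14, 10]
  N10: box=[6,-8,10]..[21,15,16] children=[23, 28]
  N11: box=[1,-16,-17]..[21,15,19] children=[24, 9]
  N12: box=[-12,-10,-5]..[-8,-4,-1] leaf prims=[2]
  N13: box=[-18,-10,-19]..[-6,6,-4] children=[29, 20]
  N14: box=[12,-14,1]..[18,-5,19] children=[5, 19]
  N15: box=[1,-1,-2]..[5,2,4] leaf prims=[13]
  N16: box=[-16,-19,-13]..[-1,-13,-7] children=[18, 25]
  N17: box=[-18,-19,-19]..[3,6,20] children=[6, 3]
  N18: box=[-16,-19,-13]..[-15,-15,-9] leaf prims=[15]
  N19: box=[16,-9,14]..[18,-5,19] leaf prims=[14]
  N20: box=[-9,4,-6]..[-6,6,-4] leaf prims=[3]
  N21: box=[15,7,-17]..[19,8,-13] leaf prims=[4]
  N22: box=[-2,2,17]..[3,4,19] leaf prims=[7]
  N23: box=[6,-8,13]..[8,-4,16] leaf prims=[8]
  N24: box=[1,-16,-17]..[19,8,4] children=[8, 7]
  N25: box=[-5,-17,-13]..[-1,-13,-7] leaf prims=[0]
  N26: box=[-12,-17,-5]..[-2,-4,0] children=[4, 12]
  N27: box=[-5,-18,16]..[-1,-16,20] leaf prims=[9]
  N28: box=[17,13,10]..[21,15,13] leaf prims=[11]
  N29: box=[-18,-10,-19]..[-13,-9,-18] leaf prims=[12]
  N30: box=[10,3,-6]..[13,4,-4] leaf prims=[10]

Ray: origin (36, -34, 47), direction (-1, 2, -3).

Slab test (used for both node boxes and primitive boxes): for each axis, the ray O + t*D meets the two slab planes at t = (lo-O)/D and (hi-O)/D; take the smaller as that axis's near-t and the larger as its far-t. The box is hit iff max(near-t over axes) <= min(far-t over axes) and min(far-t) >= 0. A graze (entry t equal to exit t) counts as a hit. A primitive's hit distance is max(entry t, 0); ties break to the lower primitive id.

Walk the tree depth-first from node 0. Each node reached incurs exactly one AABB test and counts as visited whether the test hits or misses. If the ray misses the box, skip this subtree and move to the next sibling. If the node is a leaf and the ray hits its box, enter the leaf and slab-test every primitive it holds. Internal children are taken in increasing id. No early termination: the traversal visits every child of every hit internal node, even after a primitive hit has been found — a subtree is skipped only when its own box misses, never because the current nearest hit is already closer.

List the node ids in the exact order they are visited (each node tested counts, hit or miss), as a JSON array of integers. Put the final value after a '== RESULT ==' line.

Walk:
N0 x:[15,54] y:[15/2,49/2] z:[9,22] -> hit [15,22], descend [11, 17]
  N11 x:[15,35] y:[9,49/2] z:[28/3,64/3] -> hit [15,64/3], descend [9, 24]
    N9 x:[15,30] y:[10,49/2] z:[28/3,46/3] -> hit [15,46/3], descend [10, 14]
      N10 x:[15,30] y:[13,49/2] z:[31/3,37/3] -> miss, prune
      N14 x:[18,24] y:[10,29/2] z:[28/3,46/3] -> miss, prune
    N24 x:[17,35] y:[9,21] z:[43/3,64/3] -> hit [17,21], descend [7, 8]
      N7 x:[17,26] y:[37/2,21] z:[17,64/3] -> hit [37/2,21], descend [21, 30]
        N21 x:[17,21] y:[41/2,21] z:[20,64/3] -> hit [41/2,21] leaf, test {P4@t=41/2}
        N30 x:[23,26] y:[37/2,19] z:[17,53/3] -> miss, prune
      N8 x:[25,35] y:[9,18] z:[43/3,55/3] -> miss, prune
  N17 x:[33,54] y:[15/2,20] z:[9,22] -> miss, prune

order=[0, 11, 9, 10, 14, 24, 7, 21, 30, 8, 17]  |boxes|=11  |leaves|=1  hit=P4

== RESULT ==
[0, 11, 9, 10, 14, 24, 7, 21, 30, 8, 17]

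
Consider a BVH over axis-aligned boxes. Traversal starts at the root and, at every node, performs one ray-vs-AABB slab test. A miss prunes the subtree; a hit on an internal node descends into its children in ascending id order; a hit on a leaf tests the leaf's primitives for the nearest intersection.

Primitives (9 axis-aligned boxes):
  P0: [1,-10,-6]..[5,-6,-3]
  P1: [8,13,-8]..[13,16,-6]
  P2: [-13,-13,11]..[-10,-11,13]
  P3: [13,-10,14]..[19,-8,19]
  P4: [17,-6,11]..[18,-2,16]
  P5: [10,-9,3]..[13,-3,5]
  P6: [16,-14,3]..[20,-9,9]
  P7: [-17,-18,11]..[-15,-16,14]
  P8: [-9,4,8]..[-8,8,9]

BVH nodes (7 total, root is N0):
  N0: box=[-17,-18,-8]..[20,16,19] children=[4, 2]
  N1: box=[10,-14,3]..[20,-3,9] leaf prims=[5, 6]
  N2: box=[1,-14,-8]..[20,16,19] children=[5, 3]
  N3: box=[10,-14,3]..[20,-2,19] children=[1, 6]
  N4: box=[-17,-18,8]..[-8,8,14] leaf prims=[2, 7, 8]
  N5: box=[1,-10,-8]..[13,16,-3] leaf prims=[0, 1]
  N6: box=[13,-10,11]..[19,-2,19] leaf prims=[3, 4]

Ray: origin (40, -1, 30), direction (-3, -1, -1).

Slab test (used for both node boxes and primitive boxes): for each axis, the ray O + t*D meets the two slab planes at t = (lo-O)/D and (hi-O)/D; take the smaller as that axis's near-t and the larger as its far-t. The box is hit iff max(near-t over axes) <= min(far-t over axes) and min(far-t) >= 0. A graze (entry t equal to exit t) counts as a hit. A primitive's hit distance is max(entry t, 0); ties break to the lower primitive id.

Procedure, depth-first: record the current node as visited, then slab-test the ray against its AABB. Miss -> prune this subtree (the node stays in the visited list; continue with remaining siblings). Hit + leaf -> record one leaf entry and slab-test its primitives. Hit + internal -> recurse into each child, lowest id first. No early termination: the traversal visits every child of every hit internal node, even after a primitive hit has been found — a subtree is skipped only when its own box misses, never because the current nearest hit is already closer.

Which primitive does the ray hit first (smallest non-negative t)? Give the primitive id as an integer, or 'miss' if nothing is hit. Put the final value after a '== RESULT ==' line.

Traverse from the root:
N0 x:[20/3,19] y:[-17,17] z:[11,38] -> hit [11,17], descend [2, 4]
  N2 x:[20/3,13] y:[-17,13] z:[11,38] -> hit [11,13], descend [3, 5]
    N3 x:[20/3,10] y:[1,13] z:[11,27] -> miss, prune
    N5 x:[9,13] y:[-17,9] z:[33,38] -> miss, prune
  N4 x:[16,19] y:[-9,17] z:[16,22] -> hit [16,17] leaf, test {P2(miss), P7(miss), P8(miss)}

Summary -> nodes [0, 2, 3, 5, 4]; box-tests=5; leaf-entries=1; first=miss

== RESULT ==
miss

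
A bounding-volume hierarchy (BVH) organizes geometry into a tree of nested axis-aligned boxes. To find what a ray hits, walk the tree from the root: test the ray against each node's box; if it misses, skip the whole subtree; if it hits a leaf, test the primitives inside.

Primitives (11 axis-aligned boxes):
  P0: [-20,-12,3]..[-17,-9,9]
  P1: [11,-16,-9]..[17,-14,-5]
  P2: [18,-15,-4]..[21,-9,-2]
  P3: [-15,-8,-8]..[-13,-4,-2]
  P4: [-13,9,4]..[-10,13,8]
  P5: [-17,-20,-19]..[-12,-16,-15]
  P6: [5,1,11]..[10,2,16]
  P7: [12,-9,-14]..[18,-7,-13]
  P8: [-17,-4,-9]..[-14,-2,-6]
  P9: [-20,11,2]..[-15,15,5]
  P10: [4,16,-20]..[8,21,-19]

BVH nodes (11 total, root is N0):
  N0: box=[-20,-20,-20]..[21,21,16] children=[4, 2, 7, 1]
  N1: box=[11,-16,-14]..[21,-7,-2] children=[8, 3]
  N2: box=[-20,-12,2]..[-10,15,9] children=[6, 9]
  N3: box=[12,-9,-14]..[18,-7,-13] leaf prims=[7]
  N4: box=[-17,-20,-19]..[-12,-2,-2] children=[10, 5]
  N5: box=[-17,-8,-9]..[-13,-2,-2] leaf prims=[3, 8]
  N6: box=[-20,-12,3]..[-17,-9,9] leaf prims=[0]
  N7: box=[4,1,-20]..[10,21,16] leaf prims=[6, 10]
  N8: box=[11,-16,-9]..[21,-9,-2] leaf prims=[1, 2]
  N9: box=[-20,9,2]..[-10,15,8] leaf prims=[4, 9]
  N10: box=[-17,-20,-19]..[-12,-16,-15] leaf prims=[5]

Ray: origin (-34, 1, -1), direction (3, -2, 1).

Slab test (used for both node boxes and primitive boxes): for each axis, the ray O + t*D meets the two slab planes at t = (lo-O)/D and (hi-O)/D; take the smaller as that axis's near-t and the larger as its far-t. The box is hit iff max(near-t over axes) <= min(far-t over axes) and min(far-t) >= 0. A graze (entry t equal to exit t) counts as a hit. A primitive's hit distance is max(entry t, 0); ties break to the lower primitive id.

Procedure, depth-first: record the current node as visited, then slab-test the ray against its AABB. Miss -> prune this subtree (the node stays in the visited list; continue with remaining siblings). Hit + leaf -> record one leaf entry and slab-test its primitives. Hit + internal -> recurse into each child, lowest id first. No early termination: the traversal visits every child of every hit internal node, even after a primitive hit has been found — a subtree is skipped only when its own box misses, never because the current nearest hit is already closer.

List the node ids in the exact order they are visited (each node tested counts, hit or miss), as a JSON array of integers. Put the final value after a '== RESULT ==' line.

Traverse from the root:
N0 x:[14/3,55/3] y:[-10,21/2] z:[-19,17] -> hit [14/3,21/2], descend [1, 2, 4, 7]
  N1 x:[15,55/3] y:[4,17/2] z:[-13,-1] -> miss, prune
  N2 x:[14/3,8] y:[-7,13/2] z:[3,10] -> hit [14/3,13/2], descend [6, 9]
    N6 x:[14/3,17/3] y:[5,13/2] z:[4,10] -> hit [5,17/3] leaf, test {P0@t=5}
    N9 x:[14/3,8] y:[-7,-4] z:[3,9] -> miss, prune
  N4 x:[17/3,22/3] y:[3/2,21/2] z:[-18,-1] -> miss, prune
  N7 x:[38/3,44/3] y:[-10,0] z:[-19,17] -> miss, prune

Visited [0, 1, 2, 6, 9, 4, 7]. Tests: 7 box, 1 leaf. Nearest: P0.

== RESULT ==
[0, 1, 2, 6, 9, 4, 7]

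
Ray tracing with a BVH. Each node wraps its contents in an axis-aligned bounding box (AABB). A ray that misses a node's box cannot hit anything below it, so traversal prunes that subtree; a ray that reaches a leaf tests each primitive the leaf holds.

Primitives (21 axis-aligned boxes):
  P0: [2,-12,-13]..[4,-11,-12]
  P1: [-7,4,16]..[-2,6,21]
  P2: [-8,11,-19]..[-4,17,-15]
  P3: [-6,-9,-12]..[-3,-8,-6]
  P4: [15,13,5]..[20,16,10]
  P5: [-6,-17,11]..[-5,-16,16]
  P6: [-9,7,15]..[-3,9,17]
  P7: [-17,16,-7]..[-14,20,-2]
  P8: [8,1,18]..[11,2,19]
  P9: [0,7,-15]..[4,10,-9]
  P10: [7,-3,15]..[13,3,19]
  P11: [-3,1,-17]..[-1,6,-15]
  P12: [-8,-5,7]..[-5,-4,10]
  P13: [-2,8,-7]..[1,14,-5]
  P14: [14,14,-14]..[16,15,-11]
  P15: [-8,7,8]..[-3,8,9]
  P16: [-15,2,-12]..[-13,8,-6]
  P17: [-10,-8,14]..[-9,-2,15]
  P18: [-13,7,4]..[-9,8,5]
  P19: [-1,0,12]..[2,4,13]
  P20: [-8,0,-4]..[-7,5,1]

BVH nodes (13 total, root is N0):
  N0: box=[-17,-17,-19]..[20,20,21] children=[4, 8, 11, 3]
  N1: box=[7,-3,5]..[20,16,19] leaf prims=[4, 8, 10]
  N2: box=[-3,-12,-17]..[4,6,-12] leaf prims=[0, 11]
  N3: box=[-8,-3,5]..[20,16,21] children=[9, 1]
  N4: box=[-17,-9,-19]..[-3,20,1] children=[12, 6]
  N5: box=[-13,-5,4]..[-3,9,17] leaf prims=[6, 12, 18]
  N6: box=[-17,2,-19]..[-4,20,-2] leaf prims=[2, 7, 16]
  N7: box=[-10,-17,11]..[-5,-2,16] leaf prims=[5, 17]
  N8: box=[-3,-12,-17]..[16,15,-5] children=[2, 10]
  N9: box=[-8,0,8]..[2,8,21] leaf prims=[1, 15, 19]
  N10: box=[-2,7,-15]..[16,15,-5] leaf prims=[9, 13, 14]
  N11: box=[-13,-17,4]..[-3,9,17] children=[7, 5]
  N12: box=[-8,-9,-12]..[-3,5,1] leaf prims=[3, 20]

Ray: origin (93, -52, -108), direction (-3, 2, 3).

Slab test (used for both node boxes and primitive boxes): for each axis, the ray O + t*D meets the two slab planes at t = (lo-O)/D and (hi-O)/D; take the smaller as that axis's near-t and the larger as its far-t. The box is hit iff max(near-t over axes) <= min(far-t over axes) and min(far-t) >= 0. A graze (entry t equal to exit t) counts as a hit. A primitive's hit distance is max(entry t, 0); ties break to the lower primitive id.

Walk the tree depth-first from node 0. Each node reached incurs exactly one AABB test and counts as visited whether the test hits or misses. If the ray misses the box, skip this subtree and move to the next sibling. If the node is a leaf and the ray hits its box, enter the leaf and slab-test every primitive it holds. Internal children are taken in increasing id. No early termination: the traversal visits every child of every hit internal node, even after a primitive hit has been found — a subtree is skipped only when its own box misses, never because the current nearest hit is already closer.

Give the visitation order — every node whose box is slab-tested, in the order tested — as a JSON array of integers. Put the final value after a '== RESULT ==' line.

Walk:
N0 x:[73/3,110/3] y:[35/2,36] z:[89/3,43] -> hit [89/3,36], descend [3, 4, 8, 11]
  N3 x:[73/3,101/3] y:[49/2,34] z:[113/3,43] -> miss, prune
  N4 x:[32,110/3] y:[43/2,36] z:[89/3,109/3] -> hit [32,36], descend [6, 12]
    N6 x:[97/3,110/3] y:[27,36] z:[89/3,106/3] -> hit [97/3,106/3] leaf, test {P2(miss), P7(miss), P16(miss)}
    N12 x:[32,101/3] y:[43/2,57/2] z:[32,109/3] -> miss, prune
  N8 x:[77/3,32] y:[20,67/2] z:[91/3,103/3] -> hit [91/3,32], descend [2, 10]
    N2 x:[89/3,32] y:[20,29] z:[91/3,32] -> miss, prune
    N10 x:[77/3,95/3] y:[59/2,67/2] z:[31,103/3] -> hit [31,95/3] leaf, test {P9@t=31, P13(miss), P14(miss)}
  N11 x:[32,106/3] y:[35/2,61/2] z:[112/3,125/3] -> miss, prune

order=[0, 3, 4, 6, 12, 8, 2, 10, 11]  |boxes|=9  |leaves|=2  hit=P9

== RESULT ==
[0, 3, 4, 6, 12, 8, 2, 10, 11]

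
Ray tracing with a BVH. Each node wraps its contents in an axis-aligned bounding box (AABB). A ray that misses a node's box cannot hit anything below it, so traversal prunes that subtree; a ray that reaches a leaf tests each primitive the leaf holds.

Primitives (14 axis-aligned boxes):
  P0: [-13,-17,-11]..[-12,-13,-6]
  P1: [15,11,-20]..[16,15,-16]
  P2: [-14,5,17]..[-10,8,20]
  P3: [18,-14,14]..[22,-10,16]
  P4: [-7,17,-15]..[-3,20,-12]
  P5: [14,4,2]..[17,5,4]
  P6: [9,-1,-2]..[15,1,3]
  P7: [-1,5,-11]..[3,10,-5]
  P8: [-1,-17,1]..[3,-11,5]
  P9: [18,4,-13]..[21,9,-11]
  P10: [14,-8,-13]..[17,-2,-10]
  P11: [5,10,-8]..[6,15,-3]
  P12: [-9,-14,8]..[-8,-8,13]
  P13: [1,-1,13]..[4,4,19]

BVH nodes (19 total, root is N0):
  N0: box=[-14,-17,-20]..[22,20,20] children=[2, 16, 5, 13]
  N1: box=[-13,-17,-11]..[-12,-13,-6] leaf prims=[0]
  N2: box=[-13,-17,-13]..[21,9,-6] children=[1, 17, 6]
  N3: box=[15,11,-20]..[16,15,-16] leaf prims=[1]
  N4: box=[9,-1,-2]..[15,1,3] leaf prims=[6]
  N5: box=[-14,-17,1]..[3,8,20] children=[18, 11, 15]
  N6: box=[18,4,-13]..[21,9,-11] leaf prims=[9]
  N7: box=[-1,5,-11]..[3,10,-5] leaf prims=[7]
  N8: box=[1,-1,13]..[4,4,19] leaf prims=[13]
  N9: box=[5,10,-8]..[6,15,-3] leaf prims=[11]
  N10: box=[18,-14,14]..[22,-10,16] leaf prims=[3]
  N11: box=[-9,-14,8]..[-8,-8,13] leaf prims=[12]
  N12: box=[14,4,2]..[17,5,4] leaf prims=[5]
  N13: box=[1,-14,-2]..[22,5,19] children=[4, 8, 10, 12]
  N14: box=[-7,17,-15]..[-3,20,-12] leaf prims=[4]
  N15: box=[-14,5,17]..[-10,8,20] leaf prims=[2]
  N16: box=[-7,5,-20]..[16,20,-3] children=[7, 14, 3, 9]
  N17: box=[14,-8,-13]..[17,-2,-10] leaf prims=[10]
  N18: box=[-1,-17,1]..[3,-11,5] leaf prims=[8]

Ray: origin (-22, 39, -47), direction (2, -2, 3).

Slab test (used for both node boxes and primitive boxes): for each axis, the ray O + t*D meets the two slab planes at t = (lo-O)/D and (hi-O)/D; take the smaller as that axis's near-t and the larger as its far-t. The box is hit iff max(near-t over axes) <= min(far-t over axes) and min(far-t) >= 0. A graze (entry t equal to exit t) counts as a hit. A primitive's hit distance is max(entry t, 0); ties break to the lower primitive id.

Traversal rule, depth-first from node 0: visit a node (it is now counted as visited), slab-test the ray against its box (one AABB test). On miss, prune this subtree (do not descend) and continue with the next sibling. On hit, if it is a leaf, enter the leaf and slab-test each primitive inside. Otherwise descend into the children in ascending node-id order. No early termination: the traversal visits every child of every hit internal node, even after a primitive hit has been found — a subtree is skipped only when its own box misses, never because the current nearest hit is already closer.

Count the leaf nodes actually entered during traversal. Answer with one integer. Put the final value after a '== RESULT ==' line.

Trace the traversal:
N0 x:[4,22] y:[19/2,28] z:[9,67/3] -> hit [19/2,22], descend [2, 5, 13, 16]
  N2 x:[9/2,43/2] y:[15,28] z:[34/3,41/3] -> miss, prune
  N5 x:[4,25/2] y:[31/2,28] z:[16,67/3] -> miss, prune
  N13 x:[23/2,22] y:[17,53/2] z:[15,22] -> hit [17,22], descend [4, 8, 10, 12]
    N4 x:[31/2,37/2] y:[19,20] z:[15,50/3] -> miss, prune
    N8 x:[23/2,13] y:[35/2,20] z:[20,22] -> miss, prune
    N10 x:[20,22] y:[49/2,53/2] z:[61/3,21] -> miss, prune
    N12 x:[18,39/2] y:[17,35/2] z:[49/3,17] -> miss, prune
  N16 x:[15/2,19] y:[19/2,17] z:[9,44/3] -> hit [19/2,44/3], descend [3, 7, 9, 14]
    N3 x:[37/2,19] y:[12,14] z:[9,31/3] -> miss, prune
    N7 x:[21/2,25/2] y:[29/2,17] z:[12,14] -> miss, prune
    N9 x:[27/2,14] y:[12,29/2] z:[13,44/3] -> hit [27/2,14] leaf, test {P11@t=27/2}
    N14 x:[15/2,19/2] y:[19/2,11] z:[32/3,35/3] -> miss, prune

order=[0, 2, 5, 13, 4, 8, 10, 12, 16, 3, 7, 9, 14]  |boxes|=13  |leaves|=1  hit=P11

== RESULT ==
1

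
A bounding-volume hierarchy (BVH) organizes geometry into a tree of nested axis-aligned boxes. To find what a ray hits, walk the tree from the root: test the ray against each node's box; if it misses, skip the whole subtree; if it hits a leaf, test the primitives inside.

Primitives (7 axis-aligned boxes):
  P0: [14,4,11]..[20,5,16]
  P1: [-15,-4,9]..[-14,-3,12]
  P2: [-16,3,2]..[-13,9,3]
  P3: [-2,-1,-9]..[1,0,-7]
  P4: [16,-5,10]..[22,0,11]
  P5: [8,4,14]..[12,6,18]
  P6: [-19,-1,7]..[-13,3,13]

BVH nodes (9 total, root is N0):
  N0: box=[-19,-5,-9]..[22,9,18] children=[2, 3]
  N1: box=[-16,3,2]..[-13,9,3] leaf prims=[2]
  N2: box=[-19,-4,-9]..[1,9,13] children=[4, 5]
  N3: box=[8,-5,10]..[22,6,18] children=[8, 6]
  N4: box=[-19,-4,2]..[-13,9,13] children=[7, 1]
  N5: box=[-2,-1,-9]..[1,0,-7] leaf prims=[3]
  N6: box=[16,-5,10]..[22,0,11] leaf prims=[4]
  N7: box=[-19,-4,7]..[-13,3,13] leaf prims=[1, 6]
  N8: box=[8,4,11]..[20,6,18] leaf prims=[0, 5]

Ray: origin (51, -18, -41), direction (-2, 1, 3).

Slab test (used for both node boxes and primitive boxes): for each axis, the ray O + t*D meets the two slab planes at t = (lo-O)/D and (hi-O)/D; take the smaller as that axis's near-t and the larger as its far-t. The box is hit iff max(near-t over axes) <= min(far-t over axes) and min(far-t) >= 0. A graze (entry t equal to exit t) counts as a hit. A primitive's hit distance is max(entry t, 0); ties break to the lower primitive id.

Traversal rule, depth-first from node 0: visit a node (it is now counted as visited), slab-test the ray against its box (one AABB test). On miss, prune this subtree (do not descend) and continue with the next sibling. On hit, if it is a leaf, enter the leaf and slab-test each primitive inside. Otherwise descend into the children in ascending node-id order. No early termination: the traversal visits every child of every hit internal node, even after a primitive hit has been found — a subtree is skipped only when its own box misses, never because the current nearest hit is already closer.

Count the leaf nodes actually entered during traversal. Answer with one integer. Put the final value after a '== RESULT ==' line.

Walk:
N0 x:[29/2,35] y:[13,27] z:[32/3,59/3] -> hit [29/2,59/3], descend [2, 3]
  N2 x:[25,35] y:[14,27] z:[32/3,18] -> miss, prune
  N3 x:[29/2,43/2] y:[13,24] z:[17,59/3] -> hit [17,59/3], descend [6, 8]
    N6 x:[29/2,35/2] y:[13,18] z:[17,52/3] -> hit [17,52/3] leaf, test {P4@t=17}
    N8 x:[31/2,43/2] y:[22,24] z:[52/3,59/3] -> miss, prune

5 AABB tests over nodes [0, 2, 3, 6, 8]; 1 leaf entered; closest P4.

== RESULT ==
1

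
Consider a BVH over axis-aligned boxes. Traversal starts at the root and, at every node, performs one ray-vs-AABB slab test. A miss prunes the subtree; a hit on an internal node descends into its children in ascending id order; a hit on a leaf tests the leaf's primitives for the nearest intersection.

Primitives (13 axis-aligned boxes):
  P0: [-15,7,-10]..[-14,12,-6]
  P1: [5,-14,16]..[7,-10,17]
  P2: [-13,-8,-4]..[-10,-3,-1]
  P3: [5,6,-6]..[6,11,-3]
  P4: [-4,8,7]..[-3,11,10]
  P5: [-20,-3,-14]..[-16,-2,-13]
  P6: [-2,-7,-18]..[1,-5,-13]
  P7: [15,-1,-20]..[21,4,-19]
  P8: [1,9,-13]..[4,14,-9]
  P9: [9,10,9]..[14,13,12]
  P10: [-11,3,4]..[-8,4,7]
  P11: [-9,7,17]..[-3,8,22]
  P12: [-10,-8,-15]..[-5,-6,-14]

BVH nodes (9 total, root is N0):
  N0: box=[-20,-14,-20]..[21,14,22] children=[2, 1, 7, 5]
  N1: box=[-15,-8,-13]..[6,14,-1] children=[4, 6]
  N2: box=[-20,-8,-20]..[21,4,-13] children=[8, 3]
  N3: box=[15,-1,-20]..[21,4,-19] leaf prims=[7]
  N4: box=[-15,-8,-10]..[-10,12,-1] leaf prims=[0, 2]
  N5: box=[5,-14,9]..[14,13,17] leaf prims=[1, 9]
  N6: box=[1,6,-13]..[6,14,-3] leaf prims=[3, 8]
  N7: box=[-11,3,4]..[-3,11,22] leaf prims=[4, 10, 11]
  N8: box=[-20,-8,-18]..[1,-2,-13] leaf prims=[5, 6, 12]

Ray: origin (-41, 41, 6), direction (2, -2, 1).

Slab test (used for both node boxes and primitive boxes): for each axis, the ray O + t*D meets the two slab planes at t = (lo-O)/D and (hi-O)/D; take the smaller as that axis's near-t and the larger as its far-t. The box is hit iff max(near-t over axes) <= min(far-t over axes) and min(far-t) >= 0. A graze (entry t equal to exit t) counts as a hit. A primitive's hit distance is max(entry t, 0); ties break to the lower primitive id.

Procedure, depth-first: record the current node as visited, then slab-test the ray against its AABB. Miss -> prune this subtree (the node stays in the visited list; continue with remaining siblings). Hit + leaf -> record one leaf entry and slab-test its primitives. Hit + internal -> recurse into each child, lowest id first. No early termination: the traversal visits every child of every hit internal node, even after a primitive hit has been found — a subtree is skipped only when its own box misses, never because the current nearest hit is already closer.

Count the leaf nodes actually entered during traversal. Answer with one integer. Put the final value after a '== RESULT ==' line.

Walk:
N0 x:[21/2,31] y:[27/2,55/2] z:[-26,16] -> hit [27/2,16], descend [1, 2, 5, 7]
  N1 x:[13,47/2] y:[27/2,49/2] z:[-19,-7] -> miss, prune
  N2 x:[21/2,31] y:[37/2,49/2] z:[-26,-19] -> miss, prune
  N5 x:[23,55/2] y:[14,55/2] z:[3,11] -> miss, prune
  N7 x:[15,19] y:[15,19] z:[-2,16] -> hit [15,16] leaf, test {P4(miss), P10(miss), P11(miss)}

5 AABB tests over nodes [0, 1, 2, 5, 7]; 1 leaf entered; closest miss.

== RESULT ==
1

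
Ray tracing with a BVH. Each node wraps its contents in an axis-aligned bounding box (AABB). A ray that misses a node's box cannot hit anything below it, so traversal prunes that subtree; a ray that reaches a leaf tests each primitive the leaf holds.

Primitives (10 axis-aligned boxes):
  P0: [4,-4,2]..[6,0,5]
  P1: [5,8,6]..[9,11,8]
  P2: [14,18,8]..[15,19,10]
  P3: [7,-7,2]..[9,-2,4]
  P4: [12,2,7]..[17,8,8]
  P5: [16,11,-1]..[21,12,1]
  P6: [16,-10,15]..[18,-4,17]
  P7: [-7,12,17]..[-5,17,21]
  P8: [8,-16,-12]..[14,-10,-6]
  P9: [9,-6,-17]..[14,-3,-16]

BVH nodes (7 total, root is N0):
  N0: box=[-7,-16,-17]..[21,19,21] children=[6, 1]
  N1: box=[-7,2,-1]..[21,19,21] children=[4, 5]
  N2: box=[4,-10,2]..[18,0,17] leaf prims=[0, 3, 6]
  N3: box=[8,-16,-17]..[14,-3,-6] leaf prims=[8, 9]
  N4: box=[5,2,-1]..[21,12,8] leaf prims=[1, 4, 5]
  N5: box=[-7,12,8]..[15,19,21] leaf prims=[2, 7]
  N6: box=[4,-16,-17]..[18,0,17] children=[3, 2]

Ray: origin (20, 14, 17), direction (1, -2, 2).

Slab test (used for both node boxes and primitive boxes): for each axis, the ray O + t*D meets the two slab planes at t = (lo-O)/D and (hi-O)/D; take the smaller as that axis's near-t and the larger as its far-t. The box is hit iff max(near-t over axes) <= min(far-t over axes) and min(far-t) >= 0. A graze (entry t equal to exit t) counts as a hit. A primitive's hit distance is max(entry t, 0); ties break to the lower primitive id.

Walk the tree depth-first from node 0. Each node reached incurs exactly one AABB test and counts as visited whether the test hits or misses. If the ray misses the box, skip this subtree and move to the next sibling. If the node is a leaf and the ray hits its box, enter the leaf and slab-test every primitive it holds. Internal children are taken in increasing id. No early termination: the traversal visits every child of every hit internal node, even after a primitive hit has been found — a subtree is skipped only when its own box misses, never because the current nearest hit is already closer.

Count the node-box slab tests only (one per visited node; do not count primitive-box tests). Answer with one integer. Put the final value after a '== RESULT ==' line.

Trace the traversal:
N0 x:[-27,1] y:[-5/2,15] z:[-17,2] -> hit [-5/2,1], descend [1, 6]
  N1 x:[-27,1] y:[-5/2,6] z:[-9,2] -> hit [-5/2,1], descend [4, 5]
    N4 x:[-15,1] y:[1,6] z:[-9,-9/2] -> miss, prune
    N5 x:[-27,-5] y:[-5/2,1] z:[-9/2,2] -> miss, prune
  N6 x:[-16,-2] y:[7,15] z:[-17,0] -> miss, prune

5 AABB tests over nodes [0, 1, 4, 5, 6]; 0 leaves entered; closest miss.

== RESULT ==
5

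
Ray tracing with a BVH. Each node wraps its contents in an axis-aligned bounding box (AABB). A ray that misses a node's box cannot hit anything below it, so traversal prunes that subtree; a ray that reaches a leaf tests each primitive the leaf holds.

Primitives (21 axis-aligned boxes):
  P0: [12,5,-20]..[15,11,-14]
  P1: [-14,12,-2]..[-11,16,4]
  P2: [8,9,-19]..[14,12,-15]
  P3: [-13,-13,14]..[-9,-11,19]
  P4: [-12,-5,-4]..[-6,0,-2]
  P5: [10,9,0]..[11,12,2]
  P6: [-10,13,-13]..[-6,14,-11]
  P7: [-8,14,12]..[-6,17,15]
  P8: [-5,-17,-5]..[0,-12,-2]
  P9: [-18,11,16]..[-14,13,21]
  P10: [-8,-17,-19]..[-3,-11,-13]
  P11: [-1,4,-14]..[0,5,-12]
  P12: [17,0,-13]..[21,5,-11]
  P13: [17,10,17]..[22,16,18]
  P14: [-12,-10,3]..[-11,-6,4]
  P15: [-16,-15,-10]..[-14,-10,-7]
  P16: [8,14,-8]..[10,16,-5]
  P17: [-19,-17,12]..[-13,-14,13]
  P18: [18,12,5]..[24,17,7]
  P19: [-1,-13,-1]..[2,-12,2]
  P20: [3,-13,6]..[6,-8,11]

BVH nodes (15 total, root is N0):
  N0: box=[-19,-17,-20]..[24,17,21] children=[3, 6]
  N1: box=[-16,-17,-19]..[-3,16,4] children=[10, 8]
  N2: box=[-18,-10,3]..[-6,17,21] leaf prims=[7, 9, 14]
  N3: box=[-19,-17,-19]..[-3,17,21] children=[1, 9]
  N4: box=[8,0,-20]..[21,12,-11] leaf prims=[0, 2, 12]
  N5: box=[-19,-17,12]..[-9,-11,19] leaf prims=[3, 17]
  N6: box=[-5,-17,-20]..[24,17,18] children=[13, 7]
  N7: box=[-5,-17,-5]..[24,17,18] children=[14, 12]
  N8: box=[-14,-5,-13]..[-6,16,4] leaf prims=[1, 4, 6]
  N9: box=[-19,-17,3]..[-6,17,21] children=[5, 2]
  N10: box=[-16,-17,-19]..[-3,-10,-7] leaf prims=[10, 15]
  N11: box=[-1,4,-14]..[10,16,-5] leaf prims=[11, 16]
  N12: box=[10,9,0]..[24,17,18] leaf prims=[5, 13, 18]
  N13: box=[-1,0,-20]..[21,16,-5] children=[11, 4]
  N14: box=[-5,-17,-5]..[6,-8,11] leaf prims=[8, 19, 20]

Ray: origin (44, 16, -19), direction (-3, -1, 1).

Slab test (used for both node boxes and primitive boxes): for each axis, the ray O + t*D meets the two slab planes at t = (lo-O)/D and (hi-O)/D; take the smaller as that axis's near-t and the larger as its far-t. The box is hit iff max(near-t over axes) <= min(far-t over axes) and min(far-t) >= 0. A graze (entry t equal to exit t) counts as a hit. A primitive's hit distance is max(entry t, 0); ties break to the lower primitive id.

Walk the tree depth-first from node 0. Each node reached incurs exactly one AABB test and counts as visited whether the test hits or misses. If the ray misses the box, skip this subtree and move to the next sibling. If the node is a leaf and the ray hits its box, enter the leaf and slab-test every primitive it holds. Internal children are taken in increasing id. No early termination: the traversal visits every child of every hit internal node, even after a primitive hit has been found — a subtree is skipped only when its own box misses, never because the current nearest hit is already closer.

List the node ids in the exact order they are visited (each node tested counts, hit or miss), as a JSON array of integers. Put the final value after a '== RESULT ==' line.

Traverse from the root:
N0 x:[20/3,21] y:[-1,33] z:[-1,40] -> hit [20/3,21], descend [3, 6]
  N3 x:[47/3,21] y:[-1,33] z:[0,40] -> hit [47/3,21], descend [1, 9]
    N1 x:[47/3,20] y:[0,33] z:[0,23] -> hit [47/3,20], descend [8, 10]
      N8 x:[50/3,58/3] y:[0,21] z:[6,23] -> hit [50/3,58/3] leaf, test {P1(miss), P4@t=50/3, P6(miss)}
      N10 x:[47/3,20] y:[26,33] z:[0,12] -> miss, prune
    N9 x:[50/3,21] y:[-1,33] z:[22,40] -> miss, prune
  N6 x:[20/3,49/3] y:[-1,33] z:[-1,37] -> hit [20/3,49/3], descend [7, 13]
    N7 x:[20/3,49/3] y:[-1,33] z:[14,37] -> hit [14,49/3], descend [12, 14]
      N12 x:[20/3,34/3] y:[-1,7] z:[19,37] -> miss, prune
      N14 x:[38/3,49/3] y:[24,33] z:[14,30] -> miss, prune
    N13 x:[23/3,15] y:[0,16] z:[-1,14] -> hit [23/3,14], descend [4, 11]
      N4 x:[23/3,12] y:[4,16] z:[-1,8] -> hit [23/3,8] leaf, test {P0(miss), P2(miss), P12(miss)}
      N11 x:[34/3,15] y:[0,12] z:[5,14] -> hit [34/3,12] leaf, test {P11(miss), P16(miss)}

Visited [0, 3, 1, 8, 10, 9, 6, 7, 12, 14, 13, 4, 11]. Tests: 13 box, 3 leaf. Nearest: P4.

== RESULT ==
[0, 3, 1, 8, 10, 9, 6, 7, 12, 14, 13, 4, 11]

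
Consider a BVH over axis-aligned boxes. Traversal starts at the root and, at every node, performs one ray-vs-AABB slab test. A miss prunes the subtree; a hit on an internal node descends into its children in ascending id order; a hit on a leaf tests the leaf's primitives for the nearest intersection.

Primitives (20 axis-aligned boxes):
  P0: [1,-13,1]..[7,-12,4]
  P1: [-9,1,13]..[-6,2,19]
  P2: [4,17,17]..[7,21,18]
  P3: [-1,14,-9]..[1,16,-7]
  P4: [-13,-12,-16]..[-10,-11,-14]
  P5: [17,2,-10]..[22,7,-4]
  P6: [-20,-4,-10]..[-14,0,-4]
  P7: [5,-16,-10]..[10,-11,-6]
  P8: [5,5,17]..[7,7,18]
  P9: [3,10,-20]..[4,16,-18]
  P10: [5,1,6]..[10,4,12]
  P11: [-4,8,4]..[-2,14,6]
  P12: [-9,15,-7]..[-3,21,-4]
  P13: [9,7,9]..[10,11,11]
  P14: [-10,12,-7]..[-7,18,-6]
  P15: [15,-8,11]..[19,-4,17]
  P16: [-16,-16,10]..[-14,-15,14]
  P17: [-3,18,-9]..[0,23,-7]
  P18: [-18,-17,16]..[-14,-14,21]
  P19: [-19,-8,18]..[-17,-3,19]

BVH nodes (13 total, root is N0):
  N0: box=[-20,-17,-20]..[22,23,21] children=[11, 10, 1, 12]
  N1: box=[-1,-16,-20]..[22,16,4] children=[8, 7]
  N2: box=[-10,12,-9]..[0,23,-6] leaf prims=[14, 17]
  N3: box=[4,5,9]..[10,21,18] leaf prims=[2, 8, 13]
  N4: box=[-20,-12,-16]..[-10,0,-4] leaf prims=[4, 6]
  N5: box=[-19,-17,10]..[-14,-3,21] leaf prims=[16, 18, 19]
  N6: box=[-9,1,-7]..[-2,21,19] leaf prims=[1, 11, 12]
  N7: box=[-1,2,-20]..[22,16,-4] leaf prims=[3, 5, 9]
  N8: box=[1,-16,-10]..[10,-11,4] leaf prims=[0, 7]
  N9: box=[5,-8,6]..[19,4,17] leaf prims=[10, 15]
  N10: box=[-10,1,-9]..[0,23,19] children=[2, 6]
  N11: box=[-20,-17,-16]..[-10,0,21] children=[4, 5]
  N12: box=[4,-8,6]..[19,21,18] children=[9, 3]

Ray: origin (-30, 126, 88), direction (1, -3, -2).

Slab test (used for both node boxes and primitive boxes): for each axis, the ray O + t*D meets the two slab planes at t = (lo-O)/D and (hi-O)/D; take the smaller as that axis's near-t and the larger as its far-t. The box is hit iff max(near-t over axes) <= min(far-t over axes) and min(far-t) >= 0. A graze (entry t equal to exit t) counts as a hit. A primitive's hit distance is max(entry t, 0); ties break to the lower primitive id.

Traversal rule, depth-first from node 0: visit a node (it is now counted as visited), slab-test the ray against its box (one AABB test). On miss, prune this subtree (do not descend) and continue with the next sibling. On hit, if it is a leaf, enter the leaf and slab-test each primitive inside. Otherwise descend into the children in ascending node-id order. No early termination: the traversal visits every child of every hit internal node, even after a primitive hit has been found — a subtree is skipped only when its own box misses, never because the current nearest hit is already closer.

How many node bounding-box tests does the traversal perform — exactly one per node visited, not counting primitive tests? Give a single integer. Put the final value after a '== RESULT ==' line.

Walk:
N0 x:[10,52] y:[103/3,143/3] z:[67/2,54] -> hit [103/3,143/3], descend [1, 10, 11, 12]
  N1 x:[29,52] y:[110/3,142/3] z:[42,54] -> hit [42,142/3], descend [7, 8]
    N7 x:[29,52] y:[110/3,124/3] z:[46,54] -> miss, prune
    N8 x:[31,40] y:[137/3,142/3] z:[42,49] -> miss, prune
  N10 x:[20,30] y:[103/3,125/3] z:[69/2,97/2] -> miss, prune
  N11 x:[10,20] y:[42,143/3] z:[67/2,52] -> miss, prune
  N12 x:[34,49] y:[35,134/3] z:[35,41] -> hit [35,41], descend [3, 9]
    N3 x:[34,40] y:[35,121/3] z:[35,79/2] -> hit [35,79/2] leaf, test {P2@t=35, P8(miss), P13@t=39}
    N9 x:[35,49] y:[122/3,134/3] z:[71/2,41] -> hit [122/3,41] leaf, test {P10(miss), P15(miss)}

Summary -> nodes [0, 1, 7, 8, 10, 11, 12, 3, 9]; box-tests=9; leaf-entries=2; first=P2

== RESULT ==
9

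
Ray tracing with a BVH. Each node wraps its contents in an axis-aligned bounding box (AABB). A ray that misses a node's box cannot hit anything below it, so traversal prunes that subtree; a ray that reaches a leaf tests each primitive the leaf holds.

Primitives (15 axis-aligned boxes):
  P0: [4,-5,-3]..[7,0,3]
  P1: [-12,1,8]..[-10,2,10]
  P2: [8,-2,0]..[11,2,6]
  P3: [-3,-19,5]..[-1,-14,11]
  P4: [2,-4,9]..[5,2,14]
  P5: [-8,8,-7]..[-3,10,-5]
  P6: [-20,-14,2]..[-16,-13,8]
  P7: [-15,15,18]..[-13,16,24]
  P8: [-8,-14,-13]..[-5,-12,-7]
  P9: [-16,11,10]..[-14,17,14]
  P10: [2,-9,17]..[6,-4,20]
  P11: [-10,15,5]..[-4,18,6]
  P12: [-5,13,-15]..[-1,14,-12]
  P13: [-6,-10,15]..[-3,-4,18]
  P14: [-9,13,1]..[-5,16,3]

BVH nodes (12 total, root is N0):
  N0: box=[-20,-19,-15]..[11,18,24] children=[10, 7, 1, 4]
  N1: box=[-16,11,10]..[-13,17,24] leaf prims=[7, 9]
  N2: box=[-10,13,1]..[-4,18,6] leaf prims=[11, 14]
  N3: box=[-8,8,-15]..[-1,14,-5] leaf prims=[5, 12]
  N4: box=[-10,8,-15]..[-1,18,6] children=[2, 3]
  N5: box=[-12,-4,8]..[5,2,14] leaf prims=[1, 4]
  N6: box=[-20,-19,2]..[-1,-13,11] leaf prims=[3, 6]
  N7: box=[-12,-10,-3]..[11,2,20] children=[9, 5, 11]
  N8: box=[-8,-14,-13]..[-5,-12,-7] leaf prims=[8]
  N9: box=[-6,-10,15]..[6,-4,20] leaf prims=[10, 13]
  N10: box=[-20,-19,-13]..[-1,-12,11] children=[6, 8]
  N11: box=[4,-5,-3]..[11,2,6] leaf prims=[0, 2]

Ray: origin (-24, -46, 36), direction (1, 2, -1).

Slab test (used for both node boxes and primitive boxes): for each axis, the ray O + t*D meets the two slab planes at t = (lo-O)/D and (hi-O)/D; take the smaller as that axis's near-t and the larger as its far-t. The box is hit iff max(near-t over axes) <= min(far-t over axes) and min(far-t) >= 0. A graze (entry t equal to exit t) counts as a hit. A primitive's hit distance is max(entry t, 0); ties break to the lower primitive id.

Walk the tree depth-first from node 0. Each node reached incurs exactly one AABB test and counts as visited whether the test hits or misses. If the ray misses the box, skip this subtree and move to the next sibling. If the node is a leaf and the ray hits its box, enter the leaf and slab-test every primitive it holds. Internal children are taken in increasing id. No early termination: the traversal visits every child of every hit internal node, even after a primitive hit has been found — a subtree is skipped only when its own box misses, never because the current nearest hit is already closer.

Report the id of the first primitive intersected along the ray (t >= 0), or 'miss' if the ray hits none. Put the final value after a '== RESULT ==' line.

Traverse from the root:
N0 x:[4,35] y:[27/2,32] z:[12,51] -> hit [27/2,32], descend [1, 4, 7, 10]
  N1 x:[8,11] y:[57/2,63/2] z:[12,26] -> miss, prune
  N4 x:[14,23] y:[27,32] z:[30,51] -> miss, prune
  N7 x:[12,35] y:[18,24] z:[16,39] -> hit [18,24], descend [5, 9, 11]
    N5 x:[12,29] y:[21,24] z:[22,28] -> hit [22,24] leaf, test {P1(miss), P4(miss)}
    N9 x:[18,30] y:[18,21] z:[16,21] -> hit [18,21] leaf, test {P10(miss), P13@t=18}
    N11 x:[28,35] y:[41/2,24] z:[30,39] -> miss, prune
  N10 x:[4,23] y:[27/2,17] z:[25,49] -> miss, prune

order=[0, 1, 4, 7, 5, 9, 11, 10]  |boxes|=8  |leaves|=2  hit=P13

== RESULT ==
13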